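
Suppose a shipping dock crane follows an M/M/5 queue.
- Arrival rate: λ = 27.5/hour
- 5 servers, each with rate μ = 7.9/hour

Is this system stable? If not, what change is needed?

Stability requires ρ = λ/(cμ) < 1
ρ = 27.5/(5 × 7.9) = 27.5/39.50 = 0.6962
Since 0.6962 < 1, the system is STABLE.
The servers are busy 69.62% of the time.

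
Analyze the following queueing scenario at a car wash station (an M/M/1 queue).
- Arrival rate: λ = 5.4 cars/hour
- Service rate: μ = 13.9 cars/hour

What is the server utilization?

Server utilization: ρ = λ/μ
ρ = 5.4/13.9 = 0.3885
The server is busy 38.85% of the time.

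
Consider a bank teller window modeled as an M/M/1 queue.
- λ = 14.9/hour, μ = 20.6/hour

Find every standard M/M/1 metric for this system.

Step 1: ρ = λ/μ = 14.9/20.6 = 0.7233
Step 2: L = λ/(μ-λ) = 14.9/5.70 = 2.6140
Step 3: Lq = λ²/(μ(μ-λ)) = 222.01/(20.6×5.70) = 1.8907
Step 4: W = 1/(μ-λ) = 1/5.70 = 0.175439
Step 5: Wq = λ/(μ(μ-λ)) = 14.9/(20.6×5.70) = 0.1269
Step 6: P(0) = 1-ρ = 0.2767
Verify: L = λW = 14.9×0.175439 = 2.6140 ✔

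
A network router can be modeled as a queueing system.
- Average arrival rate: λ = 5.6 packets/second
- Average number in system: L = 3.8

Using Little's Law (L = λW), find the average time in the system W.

Little's Law: L = λW, so W = L/λ
W = 3.8/5.6 = 0.6786 seconds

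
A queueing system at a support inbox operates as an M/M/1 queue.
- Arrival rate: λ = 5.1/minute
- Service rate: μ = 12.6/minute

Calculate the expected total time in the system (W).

First, compute utilization: ρ = λ/μ = 5.1/12.6 = 0.4048
For M/M/1: W = 1/(μ-λ)
W = 1/(12.6-5.1) = 1/7.50
W = 0.1333 minutes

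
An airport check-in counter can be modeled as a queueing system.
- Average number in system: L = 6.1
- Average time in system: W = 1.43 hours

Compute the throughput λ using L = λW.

Little's Law: L = λW, so λ = L/W
λ = 6.1/1.43 = 4.2657 passengers/hour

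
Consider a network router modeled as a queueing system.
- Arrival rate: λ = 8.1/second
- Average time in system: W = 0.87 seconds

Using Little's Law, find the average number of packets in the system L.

Little's Law: L = λW
L = 8.1 × 0.87 = 7.0470 packets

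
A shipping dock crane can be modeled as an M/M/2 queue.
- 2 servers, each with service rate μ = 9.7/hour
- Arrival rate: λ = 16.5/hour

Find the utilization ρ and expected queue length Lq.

Traffic intensity: ρ = λ/(cμ) = 16.5/(2×9.7) = 0.8505
Since ρ = 0.8505 < 1, system is stable.
Offered load a = λ/μ = cρ = 16.5/9.7 = 1.7010
P₀ = [ Σₙ₌₀^1 aⁿ/n! + a^2/(2!(1-ρ)) ]⁻¹
Σ = a^0/0! + a^1/1! = 1.0000 + 1.7010 = 2.7010
a^2/(2!(1-ρ)) = 2.89351/(2 × 0.149485) = 9.6783
P₀ = 1/(2.7010 + 9.6783) = 0.08078
Lq = P₀·a^2·ρ / (2!(1-ρ)²) = 0.080780 × 2.8935 × 0.85052 / (2 × 0.022346) = 4.4482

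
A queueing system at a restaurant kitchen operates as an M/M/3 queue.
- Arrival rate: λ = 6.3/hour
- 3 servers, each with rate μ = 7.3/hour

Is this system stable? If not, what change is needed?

Stability requires ρ = λ/(cμ) < 1
ρ = 6.3/(3 × 7.3) = 6.3/21.90 = 0.2877
Since 0.2877 < 1, the system is STABLE.
The servers are busy 28.77% of the time.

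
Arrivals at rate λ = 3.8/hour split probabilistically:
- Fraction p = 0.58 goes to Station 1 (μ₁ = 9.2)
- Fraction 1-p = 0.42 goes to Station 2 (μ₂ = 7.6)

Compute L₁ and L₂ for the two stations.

Effective rates: λ₁ = 3.8×0.58 = 2.204, λ₂ = 3.8×0.42 = 1.596
Station 1: ρ₁ = 2.204/9.2 = 0.23957, L₁ = ρ₁/(1-ρ₁) = 0.23957/(1-0.23957) = 0.3150
Station 2: ρ₂ = 1.596/7.6 = 0.2100, L₂ = ρ₂/(1-ρ₂) = 0.2100/(1-0.2100) = 0.2658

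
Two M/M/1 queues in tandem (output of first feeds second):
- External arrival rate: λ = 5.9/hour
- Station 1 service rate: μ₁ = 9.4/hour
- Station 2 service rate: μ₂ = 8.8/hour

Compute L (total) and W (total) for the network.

By Jackson's theorem, each station behaves as independent M/M/1.
Station 1: ρ₁ = 5.9/9.4 = 0.6277, L₁ = ρ₁/(1-ρ₁) = λ/(μ₁-λ) = 5.9/3.50 = 1.6857
Station 2: ρ₂ = 5.9/8.8 = 0.6705, L₂ = ρ₂/(1-ρ₂) = λ/(μ₂-λ) = 5.9/2.90 = 2.0345
Total: L = L₁ + L₂ = 1.6857 + 2.0345 = 3.7202
W = L/λ = 3.7202/5.9 = 0.6305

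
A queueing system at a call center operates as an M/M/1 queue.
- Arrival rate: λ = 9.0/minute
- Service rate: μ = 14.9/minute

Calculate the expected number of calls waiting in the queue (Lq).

ρ = λ/μ = 9.0/14.9 = 0.6040
For M/M/1: Lq = λ²/(μ(μ-λ))
Lq = 81.00/(14.9 × 5.90)
Lq = 0.9214 calls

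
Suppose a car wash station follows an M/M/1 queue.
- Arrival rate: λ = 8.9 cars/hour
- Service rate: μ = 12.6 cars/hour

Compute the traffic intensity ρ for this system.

Server utilization: ρ = λ/μ
ρ = 8.9/12.6 = 0.7063
The server is busy 70.63% of the time.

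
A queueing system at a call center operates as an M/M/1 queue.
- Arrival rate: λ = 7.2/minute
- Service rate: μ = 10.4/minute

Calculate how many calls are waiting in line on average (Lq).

ρ = λ/μ = 7.2/10.4 = 0.6923
For M/M/1: Lq = λ²/(μ(μ-λ))
Lq = 51.84/(10.4 × 3.20)
Lq = 1.5577 calls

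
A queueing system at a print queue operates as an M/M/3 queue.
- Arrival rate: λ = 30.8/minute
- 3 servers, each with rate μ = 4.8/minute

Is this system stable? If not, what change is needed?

Stability requires ρ = λ/(cμ) < 1
ρ = 30.8/(3 × 4.8) = 30.8/14.40 = 2.1389
Since 2.1389 ≥ 1, the system is UNSTABLE.
Need c > λ/μ = 30.8/4.8 = 6.42.
Minimum servers needed: c = 7.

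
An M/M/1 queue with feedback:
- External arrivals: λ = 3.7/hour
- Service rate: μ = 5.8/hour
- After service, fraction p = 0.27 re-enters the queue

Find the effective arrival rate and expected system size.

Effective arrival rate: λ_eff = λ/(1-p) = 3.7/(1-0.27) = 3.7/0.73 = 5.06849
ρ = λ_eff/μ = 5.06849/5.8 = 0.873878
L = ρ/(1-ρ) = 0.873878/(1-0.873878) = 6.9288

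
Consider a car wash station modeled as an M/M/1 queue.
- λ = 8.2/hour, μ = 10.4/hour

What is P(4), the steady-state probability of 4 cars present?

ρ = λ/μ = 8.2/10.4 = 0.78846
P(n) = (1-ρ)ρⁿ
P(4) = (1-0.78846) × 0.78846^4
P(4) = 0.21154 × 0.38647
P(4) = 0.08175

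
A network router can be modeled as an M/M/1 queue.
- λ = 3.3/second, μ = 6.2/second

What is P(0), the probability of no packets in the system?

ρ = λ/μ = 3.3/6.2 = 0.5323
P(0) = 1 - ρ = 1 - 0.5323 = 0.4677
The server is idle 46.77% of the time.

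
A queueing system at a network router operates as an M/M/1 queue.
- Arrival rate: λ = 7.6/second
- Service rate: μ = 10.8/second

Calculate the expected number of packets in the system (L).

ρ = λ/μ = 7.6/10.8 = 0.7037
For M/M/1: L = λ/(μ-λ)
L = 7.6/(10.8-7.6) = 7.6/3.20
L = 2.3750 packets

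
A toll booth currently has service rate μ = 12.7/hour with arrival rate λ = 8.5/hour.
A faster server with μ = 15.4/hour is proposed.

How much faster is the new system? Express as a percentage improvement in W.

System 1: ρ₁ = 8.5/12.7 = 0.6693, W₁ = 1/(12.7-8.5) = 0.23810
System 2: ρ₂ = 8.5/15.4 = 0.5519, W₂ = 1/(15.4-8.5) = 0.14493
Improvement: (W₁-W₂)/W₁ = (0.23810-0.14493)/0.23810 = 39.13%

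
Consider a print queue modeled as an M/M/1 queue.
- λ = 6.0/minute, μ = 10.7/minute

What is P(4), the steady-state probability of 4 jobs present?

ρ = λ/μ = 6.0/10.7 = 0.56075
P(n) = (1-ρ)ρⁿ
P(4) = (1-0.56075) × 0.56075^4
P(4) = 0.4393 × 0.09887
P(4) = 0.04343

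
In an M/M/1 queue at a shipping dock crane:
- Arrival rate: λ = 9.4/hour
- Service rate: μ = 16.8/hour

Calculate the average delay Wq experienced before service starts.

First, compute utilization: ρ = λ/μ = 9.4/16.8 = 0.5595
For M/M/1: Wq = λ/(μ(μ-λ))
Wq = 9.4/(16.8 × (16.8-9.4))
Wq = 9.4/(16.8 × 7.40)
Wq = 0.07561 hours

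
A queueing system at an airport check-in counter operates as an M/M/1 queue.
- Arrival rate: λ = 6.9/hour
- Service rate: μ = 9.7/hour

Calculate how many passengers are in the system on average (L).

ρ = λ/μ = 6.9/9.7 = 0.7113
For M/M/1: L = λ/(μ-λ)
L = 6.9/(9.7-6.9) = 6.9/2.80
L = 2.4643 passengers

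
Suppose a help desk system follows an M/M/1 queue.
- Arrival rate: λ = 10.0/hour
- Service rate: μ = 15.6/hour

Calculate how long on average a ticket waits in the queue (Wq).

First, compute utilization: ρ = λ/μ = 10.0/15.6 = 0.6410
For M/M/1: Wq = λ/(μ(μ-λ))
Wq = 10.0/(15.6 × (15.6-10.0))
Wq = 10.0/(15.6 × 5.60)
Wq = 0.1145 hours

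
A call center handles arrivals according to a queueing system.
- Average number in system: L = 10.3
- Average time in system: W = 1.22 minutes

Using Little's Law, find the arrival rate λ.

Little's Law: L = λW, so λ = L/W
λ = 10.3/1.22 = 8.4426 calls/minute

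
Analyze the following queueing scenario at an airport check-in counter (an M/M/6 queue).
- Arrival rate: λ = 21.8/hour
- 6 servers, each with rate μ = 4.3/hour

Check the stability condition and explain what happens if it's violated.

Stability requires ρ = λ/(cμ) < 1
ρ = 21.8/(6 × 4.3) = 21.8/25.80 = 0.8450
Since 0.8450 < 1, the system is STABLE.
The servers are busy 84.50% of the time.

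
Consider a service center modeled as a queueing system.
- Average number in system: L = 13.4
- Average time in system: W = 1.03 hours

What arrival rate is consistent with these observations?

Little's Law: L = λW, so λ = L/W
λ = 13.4/1.03 = 13.0097 customers/hour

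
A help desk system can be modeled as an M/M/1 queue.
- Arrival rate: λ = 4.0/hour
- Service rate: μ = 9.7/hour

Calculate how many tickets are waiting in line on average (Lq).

ρ = λ/μ = 4.0/9.7 = 0.4124
For M/M/1: Lq = λ²/(μ(μ-λ))
Lq = 16.00/(9.7 × 5.70)
Lq = 0.2894 tickets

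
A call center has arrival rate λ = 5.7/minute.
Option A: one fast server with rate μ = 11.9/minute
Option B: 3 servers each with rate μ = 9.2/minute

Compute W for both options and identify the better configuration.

Option A: single server μ = 11.9 (M/M/1)
  ρ_A = 5.7/11.9 = 0.4790
  W_A = 1/(μ-λ) = 1/(11.9-5.7) = 1/6.20 = 0.1613

Option B: 3 servers μ = 9.2 (M/M/3)
  ρ_B = λ/(cμ) = 5.7/(3×9.2) = 0.2065
  Offered load a = λ/μ = cρ = 5.7/9.2 = 0.6196
  P₀ = [ Σₙ₌₀^2 aⁿ/n! + a^3/(3!(1-ρ)) ]⁻¹
  Σ = a^0/0! + a^1/1! + a^2/2! = 1.0000 + 0.6196 + 0.1919 = 1.8115
  a^3/(3!(1-ρ)) = 0.2378/(6 × 0.7935) = 0.04995
  P₀ = 1/(1.8115 + 0.04995) = 0.5372
  Lq = P₀·a^3·ρ / (3!(1-ρ)²) = 0.53722 × 0.23783 × 0.20652 / (6 × 0.62961) = 0.006985
  Wq_B = Lq/λ = 0.006985/5.7 = 0.001225
  W_B = Wq_B + 1/μ = 0.001225 + 0.1087 = 0.1099

Since W_B = 0.1099 < W_A = 0.1613, Option B (multiple servers) has the shorter time in system.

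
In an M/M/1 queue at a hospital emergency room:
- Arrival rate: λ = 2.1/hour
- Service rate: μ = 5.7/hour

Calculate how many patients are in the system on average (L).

ρ = λ/μ = 2.1/5.7 = 0.3684
For M/M/1: L = λ/(μ-λ)
L = 2.1/(5.7-2.1) = 2.1/3.60
L = 0.5833 patients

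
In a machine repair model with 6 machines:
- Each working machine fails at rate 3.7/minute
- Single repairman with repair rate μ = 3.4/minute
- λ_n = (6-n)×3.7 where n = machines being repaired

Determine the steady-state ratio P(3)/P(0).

P(3)/P(0) = ∏_{i=0}^{3-1} λ_i/μ_{i+1}
= (6-0)×3.7/3.4 × (6-1)×3.7/3.4 × (6-2)×3.7/3.4
= 154.6499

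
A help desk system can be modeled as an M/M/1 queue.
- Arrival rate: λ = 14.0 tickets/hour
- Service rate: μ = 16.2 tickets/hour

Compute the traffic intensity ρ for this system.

Server utilization: ρ = λ/μ
ρ = 14.0/16.2 = 0.8642
The server is busy 86.42% of the time.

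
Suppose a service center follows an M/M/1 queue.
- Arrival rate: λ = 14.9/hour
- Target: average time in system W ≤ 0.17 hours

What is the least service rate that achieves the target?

For M/M/1: W = 1/(μ-λ)
Need W ≤ 0.17, so 1/(μ-λ) ≤ 0.17
μ - λ ≥ 1/0.17 = 5.8824
μ ≥ 14.9 + 5.8824 = 20.7824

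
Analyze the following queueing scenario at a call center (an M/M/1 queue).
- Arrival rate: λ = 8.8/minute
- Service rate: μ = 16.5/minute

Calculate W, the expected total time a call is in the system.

First, compute utilization: ρ = λ/μ = 8.8/16.5 = 0.5333
For M/M/1: W = 1/(μ-λ)
W = 1/(16.5-8.8) = 1/7.70
W = 0.1299 minutes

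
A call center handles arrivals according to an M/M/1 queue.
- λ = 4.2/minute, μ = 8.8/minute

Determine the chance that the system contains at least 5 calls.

ρ = λ/μ = 4.2/8.8 = 0.47727
P(N ≥ n) = ρⁿ
P(N ≥ 5) = 0.47727^5
P(N ≥ 5) = 0.02476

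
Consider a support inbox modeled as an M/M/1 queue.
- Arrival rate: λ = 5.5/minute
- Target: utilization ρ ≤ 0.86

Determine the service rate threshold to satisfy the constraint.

ρ = λ/μ, so μ = λ/ρ
μ ≥ 5.5/0.86 = 6.3953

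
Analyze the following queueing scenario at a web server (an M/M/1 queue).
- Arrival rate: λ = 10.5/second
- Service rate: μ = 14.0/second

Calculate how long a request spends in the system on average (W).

First, compute utilization: ρ = λ/μ = 10.5/14.0 = 0.7500
For M/M/1: W = 1/(μ-λ)
W = 1/(14.0-10.5) = 1/3.50
W = 0.2857 seconds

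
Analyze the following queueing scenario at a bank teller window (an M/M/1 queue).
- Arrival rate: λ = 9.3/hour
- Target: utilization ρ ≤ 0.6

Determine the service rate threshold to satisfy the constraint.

ρ = λ/μ, so μ = λ/ρ
μ ≥ 9.3/0.6 = 15.5000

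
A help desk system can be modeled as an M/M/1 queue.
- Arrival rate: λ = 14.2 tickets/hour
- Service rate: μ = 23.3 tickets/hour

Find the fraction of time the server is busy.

Server utilization: ρ = λ/μ
ρ = 14.2/23.3 = 0.6094
The server is busy 60.94% of the time.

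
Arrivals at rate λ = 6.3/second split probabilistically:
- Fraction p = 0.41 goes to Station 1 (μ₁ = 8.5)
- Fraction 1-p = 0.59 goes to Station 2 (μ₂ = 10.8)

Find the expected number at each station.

Effective rates: λ₁ = 6.3×0.41 = 2.583, λ₂ = 6.3×0.59 = 3.717
Station 1: ρ₁ = 2.583/8.5 = 0.30388, L₁ = ρ₁/(1-ρ₁) = 0.30388/(1-0.30388) = 0.4365
Station 2: ρ₂ = 3.717/10.8 = 0.34417, L₂ = ρ₂/(1-ρ₂) = 0.34417/(1-0.34417) = 0.5248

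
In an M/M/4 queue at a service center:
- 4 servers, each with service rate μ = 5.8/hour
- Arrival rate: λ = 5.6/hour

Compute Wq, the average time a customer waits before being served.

Traffic intensity: ρ = λ/(cμ) = 5.6/(4×5.8) = 0.2414
Since ρ = 0.2414 < 1, system is stable.
Offered load a = λ/μ = cρ = 5.6/5.8 = 0.9655
P₀ = [ Σₙ₌₀^3 aⁿ/n! + a^4/(4!(1-ρ)) ]⁻¹
Σ = a^0/0! + a^1/1! + a^2/2! + a^3/3! = 1.0000 + 0.9655 + 0.4661 + 0.1500 = 2.5816
a^4/(4!(1-ρ)) = 0.8690/(24 × 0.7586) = 0.04773
P₀ = 1/(2.5816 + 0.04773) = 0.3803
Lq = P₀·a^4·ρ / (4!(1-ρ)²) = 0.3803 × 0.8690 × 0.2414 / (24 × 0.5755) = 0.005776
Wq = Lq/λ = 0.005776/5.6 = 0.001031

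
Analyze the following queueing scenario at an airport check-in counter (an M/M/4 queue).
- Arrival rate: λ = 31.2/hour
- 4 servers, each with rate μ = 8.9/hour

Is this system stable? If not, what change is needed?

Stability requires ρ = λ/(cμ) < 1
ρ = 31.2/(4 × 8.9) = 31.2/35.60 = 0.8764
Since 0.8764 < 1, the system is STABLE.
The servers are busy 87.64% of the time.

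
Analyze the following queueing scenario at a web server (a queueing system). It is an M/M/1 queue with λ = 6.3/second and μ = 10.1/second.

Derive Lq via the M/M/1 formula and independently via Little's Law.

Method 1 (direct): Lq = λ²/(μ(μ-λ)) = 39.69/(10.1 × 3.80) = 1.0341

Method 2 (Little's Law):
W = 1/(μ-λ) = 1/3.80 = 0.26316
Wq = W - 1/μ = 0.26316 - 0.099010 = 0.16415
Lq = λWq = 6.3 × 0.16415 = 1.0341 ✔ (matches Method 1)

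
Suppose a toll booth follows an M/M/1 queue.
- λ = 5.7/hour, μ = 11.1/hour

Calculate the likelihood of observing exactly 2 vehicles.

ρ = λ/μ = 5.7/11.1 = 0.5135
P(n) = (1-ρ)ρⁿ
P(2) = (1-0.5135) × 0.5135^2
P(2) = 0.4865 × 0.2637
P(2) = 0.1283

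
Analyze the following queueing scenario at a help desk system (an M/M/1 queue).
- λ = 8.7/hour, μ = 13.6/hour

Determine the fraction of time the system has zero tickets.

ρ = λ/μ = 8.7/13.6 = 0.6397
P(0) = 1 - ρ = 1 - 0.6397 = 0.3603
The server is idle 36.03% of the time.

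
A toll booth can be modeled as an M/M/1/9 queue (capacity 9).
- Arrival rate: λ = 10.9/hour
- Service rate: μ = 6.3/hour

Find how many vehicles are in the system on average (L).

ρ = λ/μ = 10.9/6.3 = 1.73016
P₀ = (1-ρ)/(1-ρ^(K+1)) = (1-1.73016)/(1-1.73016^10) = -0.73016/-239.3603 = 0.003050
P_K = P₀×ρ^K = 0.0030505 × 1.73016^9 = 0.0030505 × 138.9237 = 0.4238
L = ρ[1 - (K+1)ρ^K + Kρ^(K+1)] / [(1-ρ)(1-ρ^(K+1))]
L = 1.73016 × (1 - 10×138.9237 + 9×240.3603) / ((1 - 1.73016) × (1 - 240.3603)) = 7.6722 vehicles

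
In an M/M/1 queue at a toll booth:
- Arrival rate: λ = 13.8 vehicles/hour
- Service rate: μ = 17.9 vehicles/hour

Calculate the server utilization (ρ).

Server utilization: ρ = λ/μ
ρ = 13.8/17.9 = 0.7709
The server is busy 77.09% of the time.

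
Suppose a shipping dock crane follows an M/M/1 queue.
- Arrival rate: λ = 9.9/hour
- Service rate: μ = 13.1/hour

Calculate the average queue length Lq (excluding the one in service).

ρ = λ/μ = 9.9/13.1 = 0.7557
For M/M/1: Lq = λ²/(μ(μ-λ))
Lq = 98.01/(13.1 × 3.20)
Lq = 2.3380 containers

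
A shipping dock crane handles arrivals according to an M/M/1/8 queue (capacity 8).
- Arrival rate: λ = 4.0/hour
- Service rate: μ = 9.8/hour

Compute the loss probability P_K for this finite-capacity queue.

ρ = λ/μ = 4.0/9.8 = 0.40816
P₀ = (1-ρ)/(1-ρ^(K+1)) = (1-0.40816)/(1-0.40816^9) = 0.5918/0.9997 = 0.5920
P_K = P₀×ρ^K = 0.5920 × 0.40816^8 = 0.5920 × 0.0007703 = 0.0004560
Blocking probability = 0.04560%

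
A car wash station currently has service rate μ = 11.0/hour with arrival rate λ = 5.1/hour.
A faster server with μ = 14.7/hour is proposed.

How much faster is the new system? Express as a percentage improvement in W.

System 1: ρ₁ = 5.1/11.0 = 0.4636, W₁ = 1/(11.0-5.1) = 0.16949
System 2: ρ₂ = 5.1/14.7 = 0.3469, W₂ = 1/(14.7-5.1) = 0.10417
Improvement: (W₁-W₂)/W₁ = (0.16949-0.10417)/0.16949 = 38.54%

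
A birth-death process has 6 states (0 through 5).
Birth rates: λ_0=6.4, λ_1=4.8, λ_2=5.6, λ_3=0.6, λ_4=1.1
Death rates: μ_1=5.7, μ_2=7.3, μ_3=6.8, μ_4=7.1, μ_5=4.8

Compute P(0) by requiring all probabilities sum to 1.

Ratios P(n)/P(0) = (λ₀···λₙ₋₁)/(μ₁···μₙ):
P(1)/P(0) = (6.4)/(5.7) = 1.1228
P(2)/P(0) = (6.4×4.8)/(5.7×7.3) = 0.7383
P(3)/P(0) = (6.4×4.8×5.6)/(5.7×7.3×6.8) = 0.6080
P(4)/P(0) = (6.4×4.8×5.6×0.6)/(5.7×7.3×6.8×7.1) = 0.05138
P(5)/P(0) = (6.4×4.8×5.6×0.6×1.1)/(5.7×7.3×6.8×7.1×4.8) = 0.01177

Normalization: ∑ P(n) = 1
P(0) × (1.0000 + 1.1228 + 0.7383 + 0.6080 + 0.05138 + 0.01177) = 1
P(0) × 3.5322 = 1
P(0) = 1/3.5322 = 0.2831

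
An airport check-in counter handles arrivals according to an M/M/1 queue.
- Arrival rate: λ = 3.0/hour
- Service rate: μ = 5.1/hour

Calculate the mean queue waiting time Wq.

First, compute utilization: ρ = λ/μ = 3.0/5.1 = 0.5882
For M/M/1: Wq = λ/(μ(μ-λ))
Wq = 3.0/(5.1 × (5.1-3.0))
Wq = 3.0/(5.1 × 2.10)
Wq = 0.2801 hours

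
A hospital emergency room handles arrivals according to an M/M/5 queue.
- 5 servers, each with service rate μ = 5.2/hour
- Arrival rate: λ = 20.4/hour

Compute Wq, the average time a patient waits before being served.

Traffic intensity: ρ = λ/(cμ) = 20.4/(5×5.2) = 0.7846
Since ρ = 0.7846 < 1, system is stable.
Offered load a = λ/μ = cρ = 20.4/5.2 = 3.9231
P₀ = [ Σₙ₌₀^4 aⁿ/n! + a^5/(5!(1-ρ)) ]⁻¹
Σ = a^0/0! + a^1/1! + a^2/2! + a^3/3! + a^4/4! = 1.0000 + 3.9231 + 7.6953 + 10.0630 + 9.8695 = 32.5509
a^5/(5!(1-ρ)) = 929.2533/(120 × 0.2153846) = 35.9533
P₀ = 1/(32.5509 + 35.9533) = 0.01460
Lq = P₀·a^5·ρ / (5!(1-ρ)²) = 0.014598 × 929.2533 × 0.78462 / (120 × 0.046391) = 1.9119
Wq = Lq/λ = 1.9119/20.4 = 0.09372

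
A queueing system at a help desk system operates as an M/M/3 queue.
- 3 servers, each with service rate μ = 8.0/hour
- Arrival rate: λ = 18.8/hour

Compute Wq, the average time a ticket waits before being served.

Traffic intensity: ρ = λ/(cμ) = 18.8/(3×8.0) = 0.7833
Since ρ = 0.7833 < 1, system is stable.
Offered load a = λ/μ = cρ = 18.8/8.0 = 2.3500
P₀ = [ Σₙ₌₀^2 aⁿ/n! + a^3/(3!(1-ρ)) ]⁻¹
Σ = a^0/0! + a^1/1! + a^2/2! = 1.0000 + 2.3500 + 2.7613 = 6.1113
a^3/(3!(1-ρ)) = 12.9779/(6 × 0.216667) = 9.9830
P₀ = 1/(6.1113 + 9.9830) = 0.06213
Lq = P₀·a^3·ρ / (3!(1-ρ)²) = 0.062134 × 12.9779 × 0.78333 / (6 × 0.046944) = 2.2426
Wq = Lq/λ = 2.2426/18.8 = 0.1193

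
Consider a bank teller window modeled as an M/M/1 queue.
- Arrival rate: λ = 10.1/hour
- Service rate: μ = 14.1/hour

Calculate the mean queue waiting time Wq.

First, compute utilization: ρ = λ/μ = 10.1/14.1 = 0.7163
For M/M/1: Wq = λ/(μ(μ-λ))
Wq = 10.1/(14.1 × (14.1-10.1))
Wq = 10.1/(14.1 × 4.00)
Wq = 0.1791 hours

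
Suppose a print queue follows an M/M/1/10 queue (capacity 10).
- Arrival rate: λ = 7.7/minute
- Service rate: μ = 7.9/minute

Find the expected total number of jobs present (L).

ρ = λ/μ = 7.7/7.9 = 0.97468
P₀ = (1-ρ)/(1-ρ^(K+1)) = (1-0.97468)/(1-0.97468^11) = 0.02532/0.2458 = 0.1030
P_K = P₀×ρ^K = 0.10301 × 0.97468^10 = 0.10301 × 0.77379 = 0.07971
L = ρ[1 - (K+1)ρ^K + Kρ^(K+1)] / [(1-ρ)(1-ρ^(K+1))]
L = 0.97468 × (1 - 11×0.77378543 + 10×0.75419318) / ((1 - 0.97468) × (1 - 0.75419318)) = 4.7439 jobs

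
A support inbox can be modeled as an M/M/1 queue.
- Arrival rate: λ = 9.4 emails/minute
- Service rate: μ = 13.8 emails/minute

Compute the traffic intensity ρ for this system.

Server utilization: ρ = λ/μ
ρ = 9.4/13.8 = 0.6812
The server is busy 68.12% of the time.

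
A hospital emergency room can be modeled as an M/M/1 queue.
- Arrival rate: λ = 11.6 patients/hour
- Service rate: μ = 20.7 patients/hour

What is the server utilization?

Server utilization: ρ = λ/μ
ρ = 11.6/20.7 = 0.5604
The server is busy 56.04% of the time.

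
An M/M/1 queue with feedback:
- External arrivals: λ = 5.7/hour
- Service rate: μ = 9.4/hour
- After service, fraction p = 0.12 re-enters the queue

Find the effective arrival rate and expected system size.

Effective arrival rate: λ_eff = λ/(1-p) = 5.7/(1-0.12) = 5.7/0.88 = 6.4773
ρ = λ_eff/μ = 6.4773/9.4 = 0.68907
L = ρ/(1-ρ) = 0.68907/(1-0.68907) = 2.2162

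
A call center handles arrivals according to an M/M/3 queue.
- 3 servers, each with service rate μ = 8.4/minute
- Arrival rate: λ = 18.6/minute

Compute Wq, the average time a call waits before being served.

Traffic intensity: ρ = λ/(cμ) = 18.6/(3×8.4) = 0.7381
Since ρ = 0.7381 < 1, system is stable.
Offered load a = λ/μ = cρ = 18.6/8.4 = 2.2143
P₀ = [ Σₙ₌₀^2 aⁿ/n! + a^3/(3!(1-ρ)) ]⁻¹
Σ = a^0/0! + a^1/1! + a^2/2! = 1.0000 + 2.2143 + 2.4515 = 5.6658
a^3/(3!(1-ρ)) = 10.8568/(6 × 0.261905) = 6.9089
P₀ = 1/(5.6658 + 6.9089) = 0.07952
Lq = P₀·a^3·ρ / (3!(1-ρ)²) = 0.07952 × 10.8568 × 0.7381 / (6 × 0.06859) = 1.5484
Wq = Lq/λ = 1.5484/18.6 = 0.08325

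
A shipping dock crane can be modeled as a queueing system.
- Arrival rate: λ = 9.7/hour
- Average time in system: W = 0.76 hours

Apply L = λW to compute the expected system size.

Little's Law: L = λW
L = 9.7 × 0.76 = 7.3720 containers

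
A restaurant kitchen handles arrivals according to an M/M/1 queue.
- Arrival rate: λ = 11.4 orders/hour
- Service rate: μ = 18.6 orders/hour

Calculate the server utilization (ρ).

Server utilization: ρ = λ/μ
ρ = 11.4/18.6 = 0.6129
The server is busy 61.29% of the time.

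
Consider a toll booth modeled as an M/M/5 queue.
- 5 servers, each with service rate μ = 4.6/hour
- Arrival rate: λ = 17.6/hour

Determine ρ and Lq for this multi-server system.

Traffic intensity: ρ = λ/(cμ) = 17.6/(5×4.6) = 0.7652
Since ρ = 0.7652 < 1, system is stable.
Offered load a = λ/μ = cρ = 17.6/4.6 = 3.8261
P₀ = [ Σₙ₌₀^4 aⁿ/n! + a^5/(5!(1-ρ)) ]⁻¹
Σ = a^0/0! + a^1/1! + a^2/2! + a^3/3! + a^4/4! = 1.00000 + 3.82609 + 7.31947 + 9.33498 + 8.92911 = 30.4096
a^5/(5!(1-ρ)) = 819.9251/(120 × 0.2347826) = 29.1023
P₀ = 1/(30.4096 + 29.1023) = 0.01680
Lq = P₀·a^5·ρ / (5!(1-ρ)²) = 0.016803 × 819.9251 × 0.76522 / (120 × 0.055123) = 1.5938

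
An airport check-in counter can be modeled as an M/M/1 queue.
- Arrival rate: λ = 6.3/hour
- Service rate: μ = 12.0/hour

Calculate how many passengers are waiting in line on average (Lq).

ρ = λ/μ = 6.3/12.0 = 0.5250
For M/M/1: Lq = λ²/(μ(μ-λ))
Lq = 39.69/(12.0 × 5.70)
Lq = 0.5803 passengers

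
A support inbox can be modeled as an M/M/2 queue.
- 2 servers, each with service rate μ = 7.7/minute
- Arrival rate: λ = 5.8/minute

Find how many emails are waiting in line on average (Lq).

Traffic intensity: ρ = λ/(cμ) = 5.8/(2×7.7) = 0.3766
Since ρ = 0.3766 < 1, system is stable.
Offered load a = λ/μ = cρ = 5.8/7.7 = 0.7532
P₀ = [ Σₙ₌₀^1 aⁿ/n! + a^2/(2!(1-ρ)) ]⁻¹
Σ = a^0/0! + a^1/1! = 1.0000 + 0.7532 = 1.7532
a^2/(2!(1-ρ)) = 0.5674/(2 × 0.6234) = 0.4551
P₀ = 1/(1.7532 + 0.4551) = 0.4528
Lq = P₀·a^2·ρ / (2!(1-ρ)²) = 0.4528 × 0.5674 × 0.3766 / (2 × 0.3886) = 0.1245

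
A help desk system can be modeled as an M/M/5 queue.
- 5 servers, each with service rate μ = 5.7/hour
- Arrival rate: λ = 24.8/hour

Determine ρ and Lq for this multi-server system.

Traffic intensity: ρ = λ/(cμ) = 24.8/(5×5.7) = 0.8702
Since ρ = 0.8702 < 1, system is stable.
Offered load a = λ/μ = cρ = 24.8/5.7 = 4.3509
P₀ = [ Σₙ₌₀^4 aⁿ/n! + a^5/(5!(1-ρ)) ]⁻¹
Σ = a^0/0! + a^1/1! + a^2/2! + a^3/3! + a^4/4! = 1.0000 + 4.3509 + 9.4651 + 13.7271 + 14.9312 = 43.4743
a^5/(5!(1-ρ)) = 1559.1365/(120 × 0.1298246) = 100.0797
P₀ = 1/(43.4743 + 100.0797) = 0.006966
Lq = P₀·a^5·ρ / (5!(1-ρ)²) = 0.00696602 × 1559.1365 × 0.870175 / (120 × 0.0168544) = 4.6728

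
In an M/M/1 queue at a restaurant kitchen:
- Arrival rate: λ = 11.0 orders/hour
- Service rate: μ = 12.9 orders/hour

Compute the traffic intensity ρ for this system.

Server utilization: ρ = λ/μ
ρ = 11.0/12.9 = 0.8527
The server is busy 85.27% of the time.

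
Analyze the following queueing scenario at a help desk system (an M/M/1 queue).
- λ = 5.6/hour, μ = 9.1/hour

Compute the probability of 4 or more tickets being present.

ρ = λ/μ = 5.6/9.1 = 0.6154
P(N ≥ n) = ρⁿ
P(N ≥ 4) = 0.6154^4
P(N ≥ 4) = 0.1434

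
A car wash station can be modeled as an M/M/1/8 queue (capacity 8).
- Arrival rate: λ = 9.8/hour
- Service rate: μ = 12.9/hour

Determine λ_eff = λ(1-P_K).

ρ = λ/μ = 9.8/12.9 = 0.75969
P₀ = (1-ρ)/(1-ρ^(K+1)) = (1-0.75969)/(1-0.75969^9) = 0.2403/0.9157 = 0.2624
P_K = P₀×ρ^K = 0.26243 × 0.75969^8 = 0.26243 × 0.11094 = 0.02911
λ_eff = λ(1-P_K) = 9.8 × (1 - 0.02911) = 9.8 × 0.97089 = 9.5147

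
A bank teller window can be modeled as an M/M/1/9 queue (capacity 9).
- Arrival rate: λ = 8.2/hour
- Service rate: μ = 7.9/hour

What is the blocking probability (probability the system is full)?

ρ = λ/μ = 8.2/7.9 = 1.037975
P₀ = (1-ρ)/(1-ρ^(K+1)) = (1-1.037975)/(1-1.037975^10) = -0.03798/-0.4517 = 0.08408
P_K = P₀×ρ^K = 0.08408 × 1.037975^9 = 0.08408 × 1.3986 = 0.1176
Blocking probability = 11.76%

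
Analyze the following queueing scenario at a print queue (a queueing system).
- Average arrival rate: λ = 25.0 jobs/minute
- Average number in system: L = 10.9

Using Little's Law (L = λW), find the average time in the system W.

Little's Law: L = λW, so W = L/λ
W = 10.9/25.0 = 0.4360 minutes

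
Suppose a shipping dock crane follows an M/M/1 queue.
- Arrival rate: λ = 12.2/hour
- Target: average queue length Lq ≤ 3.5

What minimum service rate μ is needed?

For M/M/1: Lq = λ²/(μ(μ-λ))
Need Lq ≤ 3.5, i.e. μ(μ-λ) ≥ λ²/3.5
μ² - 12.2μ - 148.84/3.5 ≥ 0  →  μ² - 12.2μ - 42.525714 ≥ 0
Quadratic formula (positive root): μ = [λ + √(λ² + 4×42.525714)]/2
Discriminant: 148.84 + 4×42.525714 = 318.9429, √318.9429 = 17.8590
μ ≥ (12.2 + 17.8590)/2 = 15.0295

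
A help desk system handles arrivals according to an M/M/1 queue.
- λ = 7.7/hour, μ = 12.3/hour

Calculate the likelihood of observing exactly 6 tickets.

ρ = λ/μ = 7.7/12.3 = 0.6260
P(n) = (1-ρ)ρⁿ
P(6) = (1-0.6260) × 0.6260^6
P(6) = 0.3740 × 0.06018
P(6) = 0.02251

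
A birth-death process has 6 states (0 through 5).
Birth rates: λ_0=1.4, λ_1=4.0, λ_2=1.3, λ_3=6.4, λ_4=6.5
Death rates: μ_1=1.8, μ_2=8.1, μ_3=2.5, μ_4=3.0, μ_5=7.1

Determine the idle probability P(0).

Ratios P(n)/P(0) = (λ₀···λₙ₋₁)/(μ₁···μₙ):
P(1)/P(0) = (1.4)/(1.8) = 0.777778
P(2)/P(0) = (1.4×4.0)/(1.8×8.1) = 0.384088
P(3)/P(0) = (1.4×4.0×1.3)/(1.8×8.1×2.5) = 0.199726
P(4)/P(0) = (1.4×4.0×1.3×6.4)/(1.8×8.1×2.5×3.0) = 0.426081
P(5)/P(0) = (1.4×4.0×1.3×6.4×6.5)/(1.8×8.1×2.5×3.0×7.1) = 0.390075

Normalization: ∑ P(n) = 1
P(0) × (1.00000 + 0.777778 + 0.384088 + 0.199726 + 0.426081 + 0.390075) = 1
P(0) × 3.1777 = 1
P(0) = 1/3.1777 = 0.3147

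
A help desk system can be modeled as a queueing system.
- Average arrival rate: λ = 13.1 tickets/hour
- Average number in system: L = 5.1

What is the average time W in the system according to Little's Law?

Little's Law: L = λW, so W = L/λ
W = 5.1/13.1 = 0.3893 hours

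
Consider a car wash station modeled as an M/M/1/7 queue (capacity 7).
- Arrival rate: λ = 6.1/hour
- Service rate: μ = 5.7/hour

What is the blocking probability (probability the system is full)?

ρ = λ/μ = 6.1/5.7 = 1.070175
P₀ = (1-ρ)/(1-ρ^(K+1)) = (1-1.070175)/(1-1.070175^8) = -0.070175/-0.72044 = 0.09741
P_K = P₀×ρ^K = 0.09741 × 1.070175^7 = 0.09741 × 1.6076 = 0.1566
Blocking probability = 15.66%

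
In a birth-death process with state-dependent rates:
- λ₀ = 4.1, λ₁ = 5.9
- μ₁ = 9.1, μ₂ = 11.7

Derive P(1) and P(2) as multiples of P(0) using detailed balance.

Balance equations:
State 0: λ₀P₀ = μ₁P₁ → P₁ = (λ₀/μ₁)P₀ = (4.1/9.1)P₀ = 0.4505P₀
State 1: P₂ = (λ₀λ₁)/(μ₁μ₂)P₀ = (4.1×5.9)/(9.1×11.7)P₀ = 0.2272P₀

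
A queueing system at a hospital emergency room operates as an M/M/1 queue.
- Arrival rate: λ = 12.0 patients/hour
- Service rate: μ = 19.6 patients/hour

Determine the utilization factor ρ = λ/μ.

Server utilization: ρ = λ/μ
ρ = 12.0/19.6 = 0.6122
The server is busy 61.22% of the time.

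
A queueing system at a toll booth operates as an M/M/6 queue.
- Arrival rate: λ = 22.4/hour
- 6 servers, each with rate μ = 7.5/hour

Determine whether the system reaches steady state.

Stability requires ρ = λ/(cμ) < 1
ρ = 22.4/(6 × 7.5) = 22.4/45.00 = 0.4978
Since 0.4978 < 1, the system is STABLE.
The servers are busy 49.78% of the time.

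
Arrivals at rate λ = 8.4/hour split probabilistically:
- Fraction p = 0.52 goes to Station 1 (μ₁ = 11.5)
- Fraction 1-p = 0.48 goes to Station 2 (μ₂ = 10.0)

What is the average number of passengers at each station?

Effective rates: λ₁ = 8.4×0.52 = 4.368, λ₂ = 8.4×0.48 = 4.032
Station 1: ρ₁ = 4.368/11.5 = 0.37983, L₁ = ρ₁/(1-ρ₁) = 0.37983/(1-0.37983) = 0.6125
Station 2: ρ₂ = 4.032/10.0 = 0.4032, L₂ = ρ₂/(1-ρ₂) = 0.4032/(1-0.4032) = 0.6756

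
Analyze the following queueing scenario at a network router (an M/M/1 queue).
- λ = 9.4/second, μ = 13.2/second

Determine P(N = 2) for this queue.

ρ = λ/μ = 9.4/13.2 = 0.7121
P(n) = (1-ρ)ρⁿ
P(2) = (1-0.7121) × 0.7121^2
P(2) = 0.2879 × 0.5071
P(2) = 0.1460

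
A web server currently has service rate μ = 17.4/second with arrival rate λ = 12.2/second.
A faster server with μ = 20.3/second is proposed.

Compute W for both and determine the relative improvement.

System 1: ρ₁ = 12.2/17.4 = 0.7011, W₁ = 1/(17.4-12.2) = 0.19231
System 2: ρ₂ = 12.2/20.3 = 0.6010, W₂ = 1/(20.3-12.2) = 0.12346
Improvement: (W₁-W₂)/W₁ = (0.19231-0.12346)/0.19231 = 35.80%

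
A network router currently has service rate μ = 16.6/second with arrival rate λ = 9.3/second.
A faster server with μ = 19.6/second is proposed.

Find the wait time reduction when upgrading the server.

System 1: ρ₁ = 9.3/16.6 = 0.5602, W₁ = 1/(16.6-9.3) = 0.1370
System 2: ρ₂ = 9.3/19.6 = 0.4745, W₂ = 1/(19.6-9.3) = 0.09709
Improvement: (W₁-W₂)/W₁ = (0.1370-0.09709)/0.1370 = 29.13%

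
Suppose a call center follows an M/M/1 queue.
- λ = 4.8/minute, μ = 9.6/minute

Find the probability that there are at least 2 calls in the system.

ρ = λ/μ = 4.8/9.6 = 0.5000
P(N ≥ n) = ρⁿ
P(N ≥ 2) = 0.5000^2
P(N ≥ 2) = 0.2500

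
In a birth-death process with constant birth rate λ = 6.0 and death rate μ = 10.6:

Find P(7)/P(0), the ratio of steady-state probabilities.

For constant rates: P(n)/P(0) = (λ/μ)^n
P(7)/P(0) = (6.0/10.6)^7 = 0.56604^7 = 0.01862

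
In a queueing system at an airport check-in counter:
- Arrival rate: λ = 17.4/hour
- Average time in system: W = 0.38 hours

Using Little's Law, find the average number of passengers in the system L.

Little's Law: L = λW
L = 17.4 × 0.38 = 6.6120 passengers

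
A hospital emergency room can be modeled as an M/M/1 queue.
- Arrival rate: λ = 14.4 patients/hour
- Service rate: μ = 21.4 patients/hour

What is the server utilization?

Server utilization: ρ = λ/μ
ρ = 14.4/21.4 = 0.6729
The server is busy 67.29% of the time.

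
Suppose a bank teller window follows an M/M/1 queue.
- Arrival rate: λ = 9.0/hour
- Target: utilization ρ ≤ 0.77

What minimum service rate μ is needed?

ρ = λ/μ, so μ = λ/ρ
μ ≥ 9.0/0.77 = 11.6883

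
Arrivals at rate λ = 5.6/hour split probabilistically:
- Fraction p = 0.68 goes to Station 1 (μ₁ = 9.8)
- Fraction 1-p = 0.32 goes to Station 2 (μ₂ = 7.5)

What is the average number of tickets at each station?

Effective rates: λ₁ = 5.6×0.68 = 3.808, λ₂ = 5.6×0.32 = 1.792
Station 1: ρ₁ = 3.808/9.8 = 0.38857, L₁ = ρ₁/(1-ρ₁) = 0.38857/(1-0.38857) = 0.6355
Station 2: ρ₂ = 1.792/7.5 = 0.2389, L₂ = ρ₂/(1-ρ₂) = 0.2389/(1-0.2389) = 0.3139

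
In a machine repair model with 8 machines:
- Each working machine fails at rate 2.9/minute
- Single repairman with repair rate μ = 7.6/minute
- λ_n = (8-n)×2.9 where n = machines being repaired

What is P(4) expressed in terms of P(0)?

P(4)/P(0) = ∏_{i=0}^{4-1} λ_i/μ_{i+1}
= (8-0)×2.9/7.6 × (8-1)×2.9/7.6 × (8-2)×2.9/7.6 × (8-3)×2.9/7.6
= 35.6161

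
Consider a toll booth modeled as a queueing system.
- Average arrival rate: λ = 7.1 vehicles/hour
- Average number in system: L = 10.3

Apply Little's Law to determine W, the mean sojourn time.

Little's Law: L = λW, so W = L/λ
W = 10.3/7.1 = 1.4507 hours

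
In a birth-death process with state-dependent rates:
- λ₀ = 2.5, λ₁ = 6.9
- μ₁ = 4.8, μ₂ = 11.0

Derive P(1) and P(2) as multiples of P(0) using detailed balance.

Balance equations:
State 0: λ₀P₀ = μ₁P₁ → P₁ = (λ₀/μ₁)P₀ = (2.5/4.8)P₀ = 0.5208P₀
State 1: P₂ = (λ₀λ₁)/(μ₁μ₂)P₀ = (2.5×6.9)/(4.8×11.0)P₀ = 0.3267P₀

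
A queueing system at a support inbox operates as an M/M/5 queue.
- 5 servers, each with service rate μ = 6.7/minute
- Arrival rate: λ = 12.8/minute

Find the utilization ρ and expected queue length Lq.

Traffic intensity: ρ = λ/(cμ) = 12.8/(5×6.7) = 0.3821
Since ρ = 0.3821 < 1, system is stable.
Offered load a = λ/μ = cρ = 12.8/6.7 = 1.9104
P₀ = [ Σₙ₌₀^4 aⁿ/n! + a^5/(5!(1-ρ)) ]⁻¹
Σ = a^0/0! + a^1/1! + a^2/2! + a^3/3! + a^4/4! = 1.00000 + 1.91045 + 1.82491 + 1.16213 + 0.555047 = 6.4525
a^5/(5!(1-ρ)) = 25.4493/(120 × 0.6179) = 0.3432
P₀ = 1/(6.4525 + 0.3432) = 0.1472
Lq = P₀·a^5·ρ / (5!(1-ρ)²) = 0.14715 × 25.4493 × 0.38209 / (120 × 0.38181) = 0.03123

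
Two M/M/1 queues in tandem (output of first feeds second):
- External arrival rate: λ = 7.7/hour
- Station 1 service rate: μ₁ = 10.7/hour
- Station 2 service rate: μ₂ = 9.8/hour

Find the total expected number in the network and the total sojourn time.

By Jackson's theorem, each station behaves as independent M/M/1.
Station 1: ρ₁ = 7.7/10.7 = 0.7196, L₁ = ρ₁/(1-ρ₁) = λ/(μ₁-λ) = 7.7/3.00 = 2.56667
Station 2: ρ₂ = 7.7/9.8 = 0.7857, L₂ = ρ₂/(1-ρ₂) = λ/(μ₂-λ) = 7.7/2.10 = 3.66667
Total: L = L₁ + L₂ = 2.56667 + 3.66667 = 6.2333
W = L/λ = 6.2333/7.7 = 0.8095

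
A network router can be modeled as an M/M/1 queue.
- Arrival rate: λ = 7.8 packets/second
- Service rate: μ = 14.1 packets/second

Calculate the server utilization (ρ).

Server utilization: ρ = λ/μ
ρ = 7.8/14.1 = 0.5532
The server is busy 55.32% of the time.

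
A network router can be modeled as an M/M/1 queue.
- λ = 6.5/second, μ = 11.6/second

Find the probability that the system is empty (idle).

ρ = λ/μ = 6.5/11.6 = 0.5603
P(0) = 1 - ρ = 1 - 0.5603 = 0.4397
The server is idle 43.97% of the time.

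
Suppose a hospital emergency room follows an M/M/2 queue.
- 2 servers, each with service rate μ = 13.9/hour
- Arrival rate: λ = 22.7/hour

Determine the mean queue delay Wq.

Traffic intensity: ρ = λ/(cμ) = 22.7/(2×13.9) = 0.8165
Since ρ = 0.8165 < 1, system is stable.
Offered load a = λ/μ = cρ = 22.7/13.9 = 1.6331
P₀ = [ Σₙ₌₀^1 aⁿ/n! + a^2/(2!(1-ρ)) ]⁻¹
Σ = a^0/0! + a^1/1! = 1.0000 + 1.6331 = 2.6331
a^2/(2!(1-ρ)) = 2.66699/(2 × 0.183453) = 7.2689
P₀ = 1/(2.6331 + 7.2689) = 0.1010
Lq = P₀·a^2·ρ / (2!(1-ρ)²) = 0.10099 × 2.6670 × 0.81655 / (2 × 0.033655) = 3.2674
Wq = Lq/λ = 3.2674/22.7 = 0.1439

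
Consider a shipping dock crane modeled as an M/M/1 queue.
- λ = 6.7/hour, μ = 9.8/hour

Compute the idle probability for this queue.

ρ = λ/μ = 6.7/9.8 = 0.6837
P(0) = 1 - ρ = 1 - 0.6837 = 0.3163
The server is idle 31.63% of the time.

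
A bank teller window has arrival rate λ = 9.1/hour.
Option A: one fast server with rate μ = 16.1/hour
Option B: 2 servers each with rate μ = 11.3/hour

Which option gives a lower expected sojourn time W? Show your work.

Option A: single server μ = 16.1 (M/M/1)
  ρ_A = 9.1/16.1 = 0.5652
  W_A = 1/(μ-λ) = 1/(16.1-9.1) = 1/7.00 = 0.1429

Option B: 2 servers μ = 11.3 (M/M/2)
  ρ_B = λ/(cμ) = 9.1/(2×11.3) = 0.4027
  Offered load a = λ/μ = cρ = 9.1/11.3 = 0.8053
  P₀ = [ Σₙ₌₀^1 aⁿ/n! + a^2/(2!(1-ρ)) ]⁻¹
  Σ = a^0/0! + a^1/1! = 1.0000 + 0.8053 = 1.8053
  a^2/(2!(1-ρ)) = 0.64852/(2 × 0.59735) = 0.5428
  P₀ = 1/(1.8053 + 0.5428) = 0.4259
  Lq = P₀·a^2·ρ / (2!(1-ρ)²) = 0.42587 × 0.64852 × 0.40265 / (2 × 0.35682) = 0.1558
  Wq_B = Lq/λ = 0.1558/9.1 = 0.01712
  W_B = Wq_B + 1/μ = 0.01712 + 0.08850 = 0.1056

Since W_B = 0.1056 < W_A = 0.1429, Option B (multiple servers) has the shorter time in system.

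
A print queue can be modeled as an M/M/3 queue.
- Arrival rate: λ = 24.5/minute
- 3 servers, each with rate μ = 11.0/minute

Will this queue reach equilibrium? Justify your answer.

Stability requires ρ = λ/(cμ) < 1
ρ = 24.5/(3 × 11.0) = 24.5/33.00 = 0.7424
Since 0.7424 < 1, the system is STABLE.
The servers are busy 74.24% of the time.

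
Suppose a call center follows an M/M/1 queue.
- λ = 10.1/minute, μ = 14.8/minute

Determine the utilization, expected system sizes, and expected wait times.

Step 1: ρ = λ/μ = 10.1/14.8 = 0.6824
Step 2: L = λ/(μ-λ) = 10.1/4.70 = 2.1489
Step 3: Lq = λ²/(μ(μ-λ)) = 102.01/(14.8×4.70) = 1.4665
Step 4: W = 1/(μ-λ) = 1/4.70 = 0.212766
Step 5: Wq = λ/(μ(μ-λ)) = 10.1/(14.8×4.70) = 0.1452
Step 6: P(0) = 1-ρ = 0.3176
Verify: L = λW = 10.1×0.212766 = 2.1489 ✔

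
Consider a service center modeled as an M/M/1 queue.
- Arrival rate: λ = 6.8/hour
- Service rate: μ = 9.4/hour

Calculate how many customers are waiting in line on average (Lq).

ρ = λ/μ = 6.8/9.4 = 0.7234
For M/M/1: Lq = λ²/(μ(μ-λ))
Lq = 46.24/(9.4 × 2.60)
Lq = 1.8920 customers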